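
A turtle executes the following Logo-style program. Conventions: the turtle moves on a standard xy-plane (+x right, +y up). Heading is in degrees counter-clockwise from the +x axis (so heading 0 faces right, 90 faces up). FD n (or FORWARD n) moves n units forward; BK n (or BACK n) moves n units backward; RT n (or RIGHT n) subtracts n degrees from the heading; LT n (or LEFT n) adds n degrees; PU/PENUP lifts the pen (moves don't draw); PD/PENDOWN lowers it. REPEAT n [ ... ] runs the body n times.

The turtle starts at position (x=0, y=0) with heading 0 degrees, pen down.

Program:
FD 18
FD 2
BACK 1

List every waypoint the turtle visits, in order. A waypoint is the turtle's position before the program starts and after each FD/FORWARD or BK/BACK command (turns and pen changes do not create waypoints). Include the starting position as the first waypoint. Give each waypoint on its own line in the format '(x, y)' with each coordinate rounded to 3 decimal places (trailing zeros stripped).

Answer: (0, 0)
(18, 0)
(20, 0)
(19, 0)

Derivation:
Executing turtle program step by step:
Start: pos=(0,0), heading=0, pen down
FD 18: (0,0) -> (18,0) [heading=0, draw]
FD 2: (18,0) -> (20,0) [heading=0, draw]
BK 1: (20,0) -> (19,0) [heading=0, draw]
Final: pos=(19,0), heading=0, 3 segment(s) drawn
Waypoints (4 total):
(0, 0)
(18, 0)
(20, 0)
(19, 0)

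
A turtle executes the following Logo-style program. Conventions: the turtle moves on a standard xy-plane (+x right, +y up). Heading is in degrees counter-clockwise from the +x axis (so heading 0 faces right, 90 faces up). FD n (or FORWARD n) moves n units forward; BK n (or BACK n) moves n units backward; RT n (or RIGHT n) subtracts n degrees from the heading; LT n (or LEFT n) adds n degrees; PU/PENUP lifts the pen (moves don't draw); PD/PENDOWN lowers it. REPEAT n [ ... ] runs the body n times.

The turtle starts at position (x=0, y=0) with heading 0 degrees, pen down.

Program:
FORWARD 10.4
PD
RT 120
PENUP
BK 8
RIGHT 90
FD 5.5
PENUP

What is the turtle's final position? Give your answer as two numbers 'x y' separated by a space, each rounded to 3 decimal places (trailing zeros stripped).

Answer: 9.637 9.678

Derivation:
Executing turtle program step by step:
Start: pos=(0,0), heading=0, pen down
FD 10.4: (0,0) -> (10.4,0) [heading=0, draw]
PD: pen down
RT 120: heading 0 -> 240
PU: pen up
BK 8: (10.4,0) -> (14.4,6.928) [heading=240, move]
RT 90: heading 240 -> 150
FD 5.5: (14.4,6.928) -> (9.637,9.678) [heading=150, move]
PU: pen up
Final: pos=(9.637,9.678), heading=150, 1 segment(s) drawn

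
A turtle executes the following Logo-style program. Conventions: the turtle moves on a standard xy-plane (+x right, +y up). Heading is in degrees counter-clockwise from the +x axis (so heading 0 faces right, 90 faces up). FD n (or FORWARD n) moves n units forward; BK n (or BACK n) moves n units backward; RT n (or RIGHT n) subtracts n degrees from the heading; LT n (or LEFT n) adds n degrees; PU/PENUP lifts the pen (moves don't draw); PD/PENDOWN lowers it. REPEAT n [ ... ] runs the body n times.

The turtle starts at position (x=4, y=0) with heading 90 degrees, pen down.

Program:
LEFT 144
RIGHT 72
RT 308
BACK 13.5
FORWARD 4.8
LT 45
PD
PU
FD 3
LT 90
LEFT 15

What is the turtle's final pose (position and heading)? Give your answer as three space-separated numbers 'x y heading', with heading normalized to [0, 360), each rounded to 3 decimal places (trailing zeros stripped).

Executing turtle program step by step:
Start: pos=(4,0), heading=90, pen down
LT 144: heading 90 -> 234
RT 72: heading 234 -> 162
RT 308: heading 162 -> 214
BK 13.5: (4,0) -> (15.192,7.549) [heading=214, draw]
FD 4.8: (15.192,7.549) -> (11.213,4.865) [heading=214, draw]
LT 45: heading 214 -> 259
PD: pen down
PU: pen up
FD 3: (11.213,4.865) -> (10.64,1.92) [heading=259, move]
LT 90: heading 259 -> 349
LT 15: heading 349 -> 4
Final: pos=(10.64,1.92), heading=4, 2 segment(s) drawn

Answer: 10.64 1.92 4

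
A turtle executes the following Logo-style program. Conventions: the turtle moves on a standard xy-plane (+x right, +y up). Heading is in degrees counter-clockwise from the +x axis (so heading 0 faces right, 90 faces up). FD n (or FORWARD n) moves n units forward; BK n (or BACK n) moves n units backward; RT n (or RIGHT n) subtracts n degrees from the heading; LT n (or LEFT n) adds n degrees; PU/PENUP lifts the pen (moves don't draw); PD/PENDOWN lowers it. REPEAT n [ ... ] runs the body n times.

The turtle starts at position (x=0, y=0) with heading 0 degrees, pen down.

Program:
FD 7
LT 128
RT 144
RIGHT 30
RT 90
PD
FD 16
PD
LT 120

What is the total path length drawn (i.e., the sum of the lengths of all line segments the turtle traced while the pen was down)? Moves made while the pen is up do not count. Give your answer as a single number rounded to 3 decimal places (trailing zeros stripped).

Answer: 23

Derivation:
Executing turtle program step by step:
Start: pos=(0,0), heading=0, pen down
FD 7: (0,0) -> (7,0) [heading=0, draw]
LT 128: heading 0 -> 128
RT 144: heading 128 -> 344
RT 30: heading 344 -> 314
RT 90: heading 314 -> 224
PD: pen down
FD 16: (7,0) -> (-4.509,-11.115) [heading=224, draw]
PD: pen down
LT 120: heading 224 -> 344
Final: pos=(-4.509,-11.115), heading=344, 2 segment(s) drawn

Segment lengths:
  seg 1: (0,0) -> (7,0), length = 7
  seg 2: (7,0) -> (-4.509,-11.115), length = 16
Total = 23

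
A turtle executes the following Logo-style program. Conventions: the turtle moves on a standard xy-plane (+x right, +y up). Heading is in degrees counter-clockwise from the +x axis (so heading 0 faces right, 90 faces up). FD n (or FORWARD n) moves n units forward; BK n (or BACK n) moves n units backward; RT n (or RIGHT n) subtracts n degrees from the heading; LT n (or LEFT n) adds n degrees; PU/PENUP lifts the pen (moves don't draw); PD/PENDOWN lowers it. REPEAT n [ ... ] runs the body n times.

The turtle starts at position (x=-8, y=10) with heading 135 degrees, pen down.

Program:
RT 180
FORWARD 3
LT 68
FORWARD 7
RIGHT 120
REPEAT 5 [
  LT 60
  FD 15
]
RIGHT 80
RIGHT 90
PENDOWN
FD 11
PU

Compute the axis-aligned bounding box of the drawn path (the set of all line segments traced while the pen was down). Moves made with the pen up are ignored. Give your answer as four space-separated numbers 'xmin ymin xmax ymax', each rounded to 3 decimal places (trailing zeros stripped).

Answer: -8 1.587 28.18 31.493

Derivation:
Executing turtle program step by step:
Start: pos=(-8,10), heading=135, pen down
RT 180: heading 135 -> 315
FD 3: (-8,10) -> (-5.879,7.879) [heading=315, draw]
LT 68: heading 315 -> 23
FD 7: (-5.879,7.879) -> (0.565,10.614) [heading=23, draw]
RT 120: heading 23 -> 263
REPEAT 5 [
  -- iteration 1/5 --
  LT 60: heading 263 -> 323
  FD 15: (0.565,10.614) -> (12.544,1.587) [heading=323, draw]
  -- iteration 2/5 --
  LT 60: heading 323 -> 23
  FD 15: (12.544,1.587) -> (26.352,7.448) [heading=23, draw]
  -- iteration 3/5 --
  LT 60: heading 23 -> 83
  FD 15: (26.352,7.448) -> (28.18,22.336) [heading=83, draw]
  -- iteration 4/5 --
  LT 60: heading 83 -> 143
  FD 15: (28.18,22.336) -> (16.2,31.363) [heading=143, draw]
  -- iteration 5/5 --
  LT 60: heading 143 -> 203
  FD 15: (16.2,31.363) -> (2.393,25.502) [heading=203, draw]
]
RT 80: heading 203 -> 123
RT 90: heading 123 -> 33
PD: pen down
FD 11: (2.393,25.502) -> (11.618,31.493) [heading=33, draw]
PU: pen up
Final: pos=(11.618,31.493), heading=33, 8 segment(s) drawn

Segment endpoints: x in {-8, -5.879, 0.565, 2.393, 11.618, 12.544, 16.2, 26.352, 28.18}, y in {1.587, 7.448, 7.879, 10, 10.614, 22.336, 25.502, 31.363, 31.493}
xmin=-8, ymin=1.587, xmax=28.18, ymax=31.493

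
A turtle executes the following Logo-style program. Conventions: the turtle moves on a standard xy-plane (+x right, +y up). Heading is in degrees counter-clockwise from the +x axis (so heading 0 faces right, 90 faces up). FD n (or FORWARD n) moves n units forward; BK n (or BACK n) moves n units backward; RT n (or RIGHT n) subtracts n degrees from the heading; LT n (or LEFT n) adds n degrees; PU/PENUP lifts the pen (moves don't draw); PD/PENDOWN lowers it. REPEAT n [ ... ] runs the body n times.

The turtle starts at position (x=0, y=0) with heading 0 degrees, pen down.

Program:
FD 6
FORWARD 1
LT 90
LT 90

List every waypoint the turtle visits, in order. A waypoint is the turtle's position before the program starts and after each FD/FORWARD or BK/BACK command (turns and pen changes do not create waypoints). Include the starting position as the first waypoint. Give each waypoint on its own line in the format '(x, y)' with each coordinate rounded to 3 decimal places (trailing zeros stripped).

Answer: (0, 0)
(6, 0)
(7, 0)

Derivation:
Executing turtle program step by step:
Start: pos=(0,0), heading=0, pen down
FD 6: (0,0) -> (6,0) [heading=0, draw]
FD 1: (6,0) -> (7,0) [heading=0, draw]
LT 90: heading 0 -> 90
LT 90: heading 90 -> 180
Final: pos=(7,0), heading=180, 2 segment(s) drawn
Waypoints (3 total):
(0, 0)
(6, 0)
(7, 0)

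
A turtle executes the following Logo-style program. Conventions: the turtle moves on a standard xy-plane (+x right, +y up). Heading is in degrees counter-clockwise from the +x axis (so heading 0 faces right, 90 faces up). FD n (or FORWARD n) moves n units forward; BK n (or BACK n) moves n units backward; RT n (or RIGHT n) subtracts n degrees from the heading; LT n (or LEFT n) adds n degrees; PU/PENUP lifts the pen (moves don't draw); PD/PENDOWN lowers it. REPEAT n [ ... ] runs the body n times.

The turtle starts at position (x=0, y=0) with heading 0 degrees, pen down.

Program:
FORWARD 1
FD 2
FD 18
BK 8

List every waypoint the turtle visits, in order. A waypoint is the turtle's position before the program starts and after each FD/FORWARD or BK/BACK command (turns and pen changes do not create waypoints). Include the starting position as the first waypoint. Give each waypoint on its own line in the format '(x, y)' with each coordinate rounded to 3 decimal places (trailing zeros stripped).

Answer: (0, 0)
(1, 0)
(3, 0)
(21, 0)
(13, 0)

Derivation:
Executing turtle program step by step:
Start: pos=(0,0), heading=0, pen down
FD 1: (0,0) -> (1,0) [heading=0, draw]
FD 2: (1,0) -> (3,0) [heading=0, draw]
FD 18: (3,0) -> (21,0) [heading=0, draw]
BK 8: (21,0) -> (13,0) [heading=0, draw]
Final: pos=(13,0), heading=0, 4 segment(s) drawn
Waypoints (5 total):
(0, 0)
(1, 0)
(3, 0)
(21, 0)
(13, 0)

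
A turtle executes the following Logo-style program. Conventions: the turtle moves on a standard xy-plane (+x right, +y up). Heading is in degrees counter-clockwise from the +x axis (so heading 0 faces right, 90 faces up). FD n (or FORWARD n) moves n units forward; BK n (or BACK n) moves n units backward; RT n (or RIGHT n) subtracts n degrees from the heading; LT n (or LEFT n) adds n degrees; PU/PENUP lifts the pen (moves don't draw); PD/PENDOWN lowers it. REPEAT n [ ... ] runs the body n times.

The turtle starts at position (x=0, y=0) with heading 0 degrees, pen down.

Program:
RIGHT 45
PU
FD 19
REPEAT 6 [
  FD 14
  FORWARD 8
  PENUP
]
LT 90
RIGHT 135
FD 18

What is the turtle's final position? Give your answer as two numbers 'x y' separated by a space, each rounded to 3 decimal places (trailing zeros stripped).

Executing turtle program step by step:
Start: pos=(0,0), heading=0, pen down
RT 45: heading 0 -> 315
PU: pen up
FD 19: (0,0) -> (13.435,-13.435) [heading=315, move]
REPEAT 6 [
  -- iteration 1/6 --
  FD 14: (13.435,-13.435) -> (23.335,-23.335) [heading=315, move]
  FD 8: (23.335,-23.335) -> (28.991,-28.991) [heading=315, move]
  PU: pen up
  -- iteration 2/6 --
  FD 14: (28.991,-28.991) -> (38.891,-38.891) [heading=315, move]
  FD 8: (38.891,-38.891) -> (44.548,-44.548) [heading=315, move]
  PU: pen up
  -- iteration 3/6 --
  FD 14: (44.548,-44.548) -> (54.447,-54.447) [heading=315, move]
  FD 8: (54.447,-54.447) -> (60.104,-60.104) [heading=315, move]
  PU: pen up
  -- iteration 4/6 --
  FD 14: (60.104,-60.104) -> (70.004,-70.004) [heading=315, move]
  FD 8: (70.004,-70.004) -> (75.66,-75.66) [heading=315, move]
  PU: pen up
  -- iteration 5/6 --
  FD 14: (75.66,-75.66) -> (85.56,-85.56) [heading=315, move]
  FD 8: (85.56,-85.56) -> (91.217,-91.217) [heading=315, move]
  PU: pen up
  -- iteration 6/6 --
  FD 14: (91.217,-91.217) -> (101.116,-101.116) [heading=315, move]
  FD 8: (101.116,-101.116) -> (106.773,-106.773) [heading=315, move]
  PU: pen up
]
LT 90: heading 315 -> 45
RT 135: heading 45 -> 270
FD 18: (106.773,-106.773) -> (106.773,-124.773) [heading=270, move]
Final: pos=(106.773,-124.773), heading=270, 0 segment(s) drawn

Answer: 106.773 -124.773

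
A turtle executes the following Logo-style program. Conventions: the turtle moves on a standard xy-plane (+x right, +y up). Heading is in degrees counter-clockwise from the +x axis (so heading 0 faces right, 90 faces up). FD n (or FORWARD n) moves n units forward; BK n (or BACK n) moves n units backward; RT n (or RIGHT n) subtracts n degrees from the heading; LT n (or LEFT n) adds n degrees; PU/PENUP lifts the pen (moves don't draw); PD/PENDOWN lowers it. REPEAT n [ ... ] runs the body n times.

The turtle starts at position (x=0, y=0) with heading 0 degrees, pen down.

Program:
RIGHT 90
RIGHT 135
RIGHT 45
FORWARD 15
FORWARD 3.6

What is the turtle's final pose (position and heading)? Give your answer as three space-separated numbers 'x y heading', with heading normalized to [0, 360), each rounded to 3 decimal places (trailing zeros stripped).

Answer: 0 18.6 90

Derivation:
Executing turtle program step by step:
Start: pos=(0,0), heading=0, pen down
RT 90: heading 0 -> 270
RT 135: heading 270 -> 135
RT 45: heading 135 -> 90
FD 15: (0,0) -> (0,15) [heading=90, draw]
FD 3.6: (0,15) -> (0,18.6) [heading=90, draw]
Final: pos=(0,18.6), heading=90, 2 segment(s) drawn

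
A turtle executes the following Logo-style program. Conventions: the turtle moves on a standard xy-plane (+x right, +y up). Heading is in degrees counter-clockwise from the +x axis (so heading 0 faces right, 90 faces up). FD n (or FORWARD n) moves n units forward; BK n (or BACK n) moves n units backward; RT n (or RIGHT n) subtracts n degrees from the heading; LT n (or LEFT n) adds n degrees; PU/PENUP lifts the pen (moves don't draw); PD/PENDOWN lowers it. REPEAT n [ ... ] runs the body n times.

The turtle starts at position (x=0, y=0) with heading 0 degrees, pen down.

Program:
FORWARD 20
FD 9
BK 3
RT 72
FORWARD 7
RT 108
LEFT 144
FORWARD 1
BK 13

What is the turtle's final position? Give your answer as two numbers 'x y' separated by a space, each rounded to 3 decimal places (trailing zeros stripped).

Executing turtle program step by step:
Start: pos=(0,0), heading=0, pen down
FD 20: (0,0) -> (20,0) [heading=0, draw]
FD 9: (20,0) -> (29,0) [heading=0, draw]
BK 3: (29,0) -> (26,0) [heading=0, draw]
RT 72: heading 0 -> 288
FD 7: (26,0) -> (28.163,-6.657) [heading=288, draw]
RT 108: heading 288 -> 180
LT 144: heading 180 -> 324
FD 1: (28.163,-6.657) -> (28.972,-7.245) [heading=324, draw]
BK 13: (28.972,-7.245) -> (18.455,0.396) [heading=324, draw]
Final: pos=(18.455,0.396), heading=324, 6 segment(s) drawn

Answer: 18.455 0.396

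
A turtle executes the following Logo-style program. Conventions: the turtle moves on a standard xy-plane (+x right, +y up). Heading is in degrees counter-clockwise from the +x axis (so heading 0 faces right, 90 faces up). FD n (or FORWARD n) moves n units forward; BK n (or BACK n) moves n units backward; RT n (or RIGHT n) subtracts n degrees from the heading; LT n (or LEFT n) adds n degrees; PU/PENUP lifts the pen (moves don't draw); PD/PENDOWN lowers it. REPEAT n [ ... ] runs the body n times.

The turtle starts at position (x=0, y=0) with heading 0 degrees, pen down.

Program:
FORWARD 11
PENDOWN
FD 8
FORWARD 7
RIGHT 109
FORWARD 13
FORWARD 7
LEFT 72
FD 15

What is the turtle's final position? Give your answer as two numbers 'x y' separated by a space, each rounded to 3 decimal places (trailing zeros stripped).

Executing turtle program step by step:
Start: pos=(0,0), heading=0, pen down
FD 11: (0,0) -> (11,0) [heading=0, draw]
PD: pen down
FD 8: (11,0) -> (19,0) [heading=0, draw]
FD 7: (19,0) -> (26,0) [heading=0, draw]
RT 109: heading 0 -> 251
FD 13: (26,0) -> (21.768,-12.292) [heading=251, draw]
FD 7: (21.768,-12.292) -> (19.489,-18.91) [heading=251, draw]
LT 72: heading 251 -> 323
FD 15: (19.489,-18.91) -> (31.468,-27.938) [heading=323, draw]
Final: pos=(31.468,-27.938), heading=323, 6 segment(s) drawn

Answer: 31.468 -27.938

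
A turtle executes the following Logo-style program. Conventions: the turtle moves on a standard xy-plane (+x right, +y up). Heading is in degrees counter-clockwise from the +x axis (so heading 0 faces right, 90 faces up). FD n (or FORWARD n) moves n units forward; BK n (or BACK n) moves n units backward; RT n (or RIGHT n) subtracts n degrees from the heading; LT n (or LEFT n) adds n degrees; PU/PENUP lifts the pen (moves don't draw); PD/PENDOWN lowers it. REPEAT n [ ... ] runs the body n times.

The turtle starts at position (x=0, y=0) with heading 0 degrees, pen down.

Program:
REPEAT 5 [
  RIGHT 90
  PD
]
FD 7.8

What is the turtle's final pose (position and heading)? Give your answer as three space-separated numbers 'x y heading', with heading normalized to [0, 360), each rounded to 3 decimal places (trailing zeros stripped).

Answer: 0 -7.8 270

Derivation:
Executing turtle program step by step:
Start: pos=(0,0), heading=0, pen down
REPEAT 5 [
  -- iteration 1/5 --
  RT 90: heading 0 -> 270
  PD: pen down
  -- iteration 2/5 --
  RT 90: heading 270 -> 180
  PD: pen down
  -- iteration 3/5 --
  RT 90: heading 180 -> 90
  PD: pen down
  -- iteration 4/5 --
  RT 90: heading 90 -> 0
  PD: pen down
  -- iteration 5/5 --
  RT 90: heading 0 -> 270
  PD: pen down
]
FD 7.8: (0,0) -> (0,-7.8) [heading=270, draw]
Final: pos=(0,-7.8), heading=270, 1 segment(s) drawn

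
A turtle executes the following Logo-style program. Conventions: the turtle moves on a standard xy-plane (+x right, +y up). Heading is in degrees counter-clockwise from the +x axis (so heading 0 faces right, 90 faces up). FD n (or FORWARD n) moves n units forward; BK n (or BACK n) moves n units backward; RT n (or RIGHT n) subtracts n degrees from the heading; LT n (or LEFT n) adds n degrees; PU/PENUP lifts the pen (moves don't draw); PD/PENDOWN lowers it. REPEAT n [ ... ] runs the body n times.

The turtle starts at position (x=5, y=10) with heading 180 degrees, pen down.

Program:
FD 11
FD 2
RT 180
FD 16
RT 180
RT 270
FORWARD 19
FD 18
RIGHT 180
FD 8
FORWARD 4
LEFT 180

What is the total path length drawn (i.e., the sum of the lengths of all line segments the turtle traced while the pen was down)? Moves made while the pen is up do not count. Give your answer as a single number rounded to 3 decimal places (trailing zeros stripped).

Executing turtle program step by step:
Start: pos=(5,10), heading=180, pen down
FD 11: (5,10) -> (-6,10) [heading=180, draw]
FD 2: (-6,10) -> (-8,10) [heading=180, draw]
RT 180: heading 180 -> 0
FD 16: (-8,10) -> (8,10) [heading=0, draw]
RT 180: heading 0 -> 180
RT 270: heading 180 -> 270
FD 19: (8,10) -> (8,-9) [heading=270, draw]
FD 18: (8,-9) -> (8,-27) [heading=270, draw]
RT 180: heading 270 -> 90
FD 8: (8,-27) -> (8,-19) [heading=90, draw]
FD 4: (8,-19) -> (8,-15) [heading=90, draw]
LT 180: heading 90 -> 270
Final: pos=(8,-15), heading=270, 7 segment(s) drawn

Segment lengths:
  seg 1: (5,10) -> (-6,10), length = 11
  seg 2: (-6,10) -> (-8,10), length = 2
  seg 3: (-8,10) -> (8,10), length = 16
  seg 4: (8,10) -> (8,-9), length = 19
  seg 5: (8,-9) -> (8,-27), length = 18
  seg 6: (8,-27) -> (8,-19), length = 8
  seg 7: (8,-19) -> (8,-15), length = 4
Total = 78

Answer: 78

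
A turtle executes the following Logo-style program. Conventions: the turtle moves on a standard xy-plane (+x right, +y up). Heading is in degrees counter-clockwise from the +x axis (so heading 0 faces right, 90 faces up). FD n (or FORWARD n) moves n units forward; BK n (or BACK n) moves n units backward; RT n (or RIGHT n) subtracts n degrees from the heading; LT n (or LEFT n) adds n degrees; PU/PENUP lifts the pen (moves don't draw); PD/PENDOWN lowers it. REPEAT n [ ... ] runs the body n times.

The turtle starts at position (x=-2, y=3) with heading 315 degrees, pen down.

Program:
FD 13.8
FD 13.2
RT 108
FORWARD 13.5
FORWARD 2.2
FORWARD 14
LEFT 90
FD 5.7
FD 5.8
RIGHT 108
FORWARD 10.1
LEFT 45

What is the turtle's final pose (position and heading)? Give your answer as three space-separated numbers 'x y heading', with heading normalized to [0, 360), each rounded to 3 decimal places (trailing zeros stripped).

Executing turtle program step by step:
Start: pos=(-2,3), heading=315, pen down
FD 13.8: (-2,3) -> (7.758,-6.758) [heading=315, draw]
FD 13.2: (7.758,-6.758) -> (17.092,-16.092) [heading=315, draw]
RT 108: heading 315 -> 207
FD 13.5: (17.092,-16.092) -> (5.063,-22.221) [heading=207, draw]
FD 2.2: (5.063,-22.221) -> (3.103,-23.22) [heading=207, draw]
FD 14: (3.103,-23.22) -> (-9.371,-29.575) [heading=207, draw]
LT 90: heading 207 -> 297
FD 5.7: (-9.371,-29.575) -> (-6.783,-34.654) [heading=297, draw]
FD 5.8: (-6.783,-34.654) -> (-4.15,-39.822) [heading=297, draw]
RT 108: heading 297 -> 189
FD 10.1: (-4.15,-39.822) -> (-14.126,-41.402) [heading=189, draw]
LT 45: heading 189 -> 234
Final: pos=(-14.126,-41.402), heading=234, 8 segment(s) drawn

Answer: -14.126 -41.402 234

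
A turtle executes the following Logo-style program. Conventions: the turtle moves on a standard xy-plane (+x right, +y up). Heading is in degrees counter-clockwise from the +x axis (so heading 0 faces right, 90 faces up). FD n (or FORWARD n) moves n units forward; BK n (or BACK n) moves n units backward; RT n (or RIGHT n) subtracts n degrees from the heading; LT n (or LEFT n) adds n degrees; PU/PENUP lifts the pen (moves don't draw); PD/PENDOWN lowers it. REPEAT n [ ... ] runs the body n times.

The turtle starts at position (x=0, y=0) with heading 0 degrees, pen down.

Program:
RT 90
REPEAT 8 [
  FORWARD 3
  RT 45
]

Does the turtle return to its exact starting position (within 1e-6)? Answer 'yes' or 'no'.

Executing turtle program step by step:
Start: pos=(0,0), heading=0, pen down
RT 90: heading 0 -> 270
REPEAT 8 [
  -- iteration 1/8 --
  FD 3: (0,0) -> (0,-3) [heading=270, draw]
  RT 45: heading 270 -> 225
  -- iteration 2/8 --
  FD 3: (0,-3) -> (-2.121,-5.121) [heading=225, draw]
  RT 45: heading 225 -> 180
  -- iteration 3/8 --
  FD 3: (-2.121,-5.121) -> (-5.121,-5.121) [heading=180, draw]
  RT 45: heading 180 -> 135
  -- iteration 4/8 --
  FD 3: (-5.121,-5.121) -> (-7.243,-3) [heading=135, draw]
  RT 45: heading 135 -> 90
  -- iteration 5/8 --
  FD 3: (-7.243,-3) -> (-7.243,0) [heading=90, draw]
  RT 45: heading 90 -> 45
  -- iteration 6/8 --
  FD 3: (-7.243,0) -> (-5.121,2.121) [heading=45, draw]
  RT 45: heading 45 -> 0
  -- iteration 7/8 --
  FD 3: (-5.121,2.121) -> (-2.121,2.121) [heading=0, draw]
  RT 45: heading 0 -> 315
  -- iteration 8/8 --
  FD 3: (-2.121,2.121) -> (0,0) [heading=315, draw]
  RT 45: heading 315 -> 270
]
Final: pos=(0,0), heading=270, 8 segment(s) drawn

Start position: (0, 0)
Final position: (0, 0)
Distance = 0; < 1e-6 -> CLOSED

Answer: yes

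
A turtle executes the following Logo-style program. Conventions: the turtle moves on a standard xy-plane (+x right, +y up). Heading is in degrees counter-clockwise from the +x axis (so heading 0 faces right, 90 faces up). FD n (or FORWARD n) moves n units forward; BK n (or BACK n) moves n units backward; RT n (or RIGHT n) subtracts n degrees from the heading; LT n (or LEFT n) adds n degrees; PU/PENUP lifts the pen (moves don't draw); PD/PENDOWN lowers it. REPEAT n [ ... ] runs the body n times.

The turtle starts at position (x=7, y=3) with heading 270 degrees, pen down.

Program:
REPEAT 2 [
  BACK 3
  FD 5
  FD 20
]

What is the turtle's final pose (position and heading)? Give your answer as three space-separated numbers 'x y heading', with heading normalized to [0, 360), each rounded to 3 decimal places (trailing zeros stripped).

Answer: 7 -41 270

Derivation:
Executing turtle program step by step:
Start: pos=(7,3), heading=270, pen down
REPEAT 2 [
  -- iteration 1/2 --
  BK 3: (7,3) -> (7,6) [heading=270, draw]
  FD 5: (7,6) -> (7,1) [heading=270, draw]
  FD 20: (7,1) -> (7,-19) [heading=270, draw]
  -- iteration 2/2 --
  BK 3: (7,-19) -> (7,-16) [heading=270, draw]
  FD 5: (7,-16) -> (7,-21) [heading=270, draw]
  FD 20: (7,-21) -> (7,-41) [heading=270, draw]
]
Final: pos=(7,-41), heading=270, 6 segment(s) drawn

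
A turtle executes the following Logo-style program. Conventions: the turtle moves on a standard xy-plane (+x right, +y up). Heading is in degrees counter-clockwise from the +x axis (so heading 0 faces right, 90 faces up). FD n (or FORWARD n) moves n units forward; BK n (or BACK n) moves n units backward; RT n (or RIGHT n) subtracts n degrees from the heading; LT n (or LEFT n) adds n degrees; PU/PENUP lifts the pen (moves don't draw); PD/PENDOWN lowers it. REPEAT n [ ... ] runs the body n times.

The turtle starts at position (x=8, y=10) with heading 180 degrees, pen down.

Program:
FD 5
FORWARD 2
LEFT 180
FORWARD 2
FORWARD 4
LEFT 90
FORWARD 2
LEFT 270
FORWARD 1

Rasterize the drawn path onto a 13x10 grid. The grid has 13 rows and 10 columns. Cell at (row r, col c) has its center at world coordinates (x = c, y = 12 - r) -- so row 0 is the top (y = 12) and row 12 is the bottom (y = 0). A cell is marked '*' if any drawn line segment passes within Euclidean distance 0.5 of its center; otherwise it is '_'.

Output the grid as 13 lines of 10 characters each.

Answer: _______**_
_______*__
_********_
__________
__________
__________
__________
__________
__________
__________
__________
__________
__________

Derivation:
Segment 0: (8,10) -> (3,10)
Segment 1: (3,10) -> (1,10)
Segment 2: (1,10) -> (3,10)
Segment 3: (3,10) -> (7,10)
Segment 4: (7,10) -> (7,12)
Segment 5: (7,12) -> (8,12)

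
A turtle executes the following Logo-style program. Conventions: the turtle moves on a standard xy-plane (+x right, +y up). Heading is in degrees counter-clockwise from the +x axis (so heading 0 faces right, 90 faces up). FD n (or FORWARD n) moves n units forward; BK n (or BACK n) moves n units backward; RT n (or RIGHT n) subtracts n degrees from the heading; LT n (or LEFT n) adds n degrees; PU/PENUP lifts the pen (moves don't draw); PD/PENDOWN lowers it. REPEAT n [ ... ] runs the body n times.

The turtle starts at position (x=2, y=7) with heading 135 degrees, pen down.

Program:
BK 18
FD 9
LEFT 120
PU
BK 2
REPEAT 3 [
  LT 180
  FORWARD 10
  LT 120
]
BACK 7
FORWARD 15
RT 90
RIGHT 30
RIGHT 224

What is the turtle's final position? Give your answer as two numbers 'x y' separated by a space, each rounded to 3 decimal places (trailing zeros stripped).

Executing turtle program step by step:
Start: pos=(2,7), heading=135, pen down
BK 18: (2,7) -> (14.728,-5.728) [heading=135, draw]
FD 9: (14.728,-5.728) -> (8.364,0.636) [heading=135, draw]
LT 120: heading 135 -> 255
PU: pen up
BK 2: (8.364,0.636) -> (8.882,2.568) [heading=255, move]
REPEAT 3 [
  -- iteration 1/3 --
  LT 180: heading 255 -> 75
  FD 10: (8.882,2.568) -> (11.47,12.227) [heading=75, move]
  LT 120: heading 75 -> 195
  -- iteration 2/3 --
  LT 180: heading 195 -> 15
  FD 10: (11.47,12.227) -> (21.129,14.815) [heading=15, move]
  LT 120: heading 15 -> 135
  -- iteration 3/3 --
  LT 180: heading 135 -> 315
  FD 10: (21.129,14.815) -> (28.2,7.744) [heading=315, move]
  LT 120: heading 315 -> 75
]
BK 7: (28.2,7.744) -> (26.388,0.983) [heading=75, move]
FD 15: (26.388,0.983) -> (30.271,15.472) [heading=75, move]
RT 90: heading 75 -> 345
RT 30: heading 345 -> 315
RT 224: heading 315 -> 91
Final: pos=(30.271,15.472), heading=91, 2 segment(s) drawn

Answer: 30.271 15.472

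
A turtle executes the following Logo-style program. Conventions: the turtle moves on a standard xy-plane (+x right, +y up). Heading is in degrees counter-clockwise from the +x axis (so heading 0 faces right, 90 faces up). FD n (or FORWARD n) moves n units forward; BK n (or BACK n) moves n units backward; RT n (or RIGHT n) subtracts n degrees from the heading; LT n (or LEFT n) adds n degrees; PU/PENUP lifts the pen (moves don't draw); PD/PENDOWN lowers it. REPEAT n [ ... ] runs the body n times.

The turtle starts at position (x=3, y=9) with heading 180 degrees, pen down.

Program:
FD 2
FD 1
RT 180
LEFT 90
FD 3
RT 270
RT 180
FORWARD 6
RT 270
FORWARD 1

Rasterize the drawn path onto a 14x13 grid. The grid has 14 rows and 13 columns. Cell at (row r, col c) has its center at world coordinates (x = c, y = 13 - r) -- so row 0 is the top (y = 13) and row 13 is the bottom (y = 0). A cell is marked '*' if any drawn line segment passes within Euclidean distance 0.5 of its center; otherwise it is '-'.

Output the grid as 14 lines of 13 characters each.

Answer: ------*------
*******------
*------------
*------------
****---------
-------------
-------------
-------------
-------------
-------------
-------------
-------------
-------------
-------------

Derivation:
Segment 0: (3,9) -> (1,9)
Segment 1: (1,9) -> (0,9)
Segment 2: (0,9) -> (0,12)
Segment 3: (0,12) -> (6,12)
Segment 4: (6,12) -> (6,13)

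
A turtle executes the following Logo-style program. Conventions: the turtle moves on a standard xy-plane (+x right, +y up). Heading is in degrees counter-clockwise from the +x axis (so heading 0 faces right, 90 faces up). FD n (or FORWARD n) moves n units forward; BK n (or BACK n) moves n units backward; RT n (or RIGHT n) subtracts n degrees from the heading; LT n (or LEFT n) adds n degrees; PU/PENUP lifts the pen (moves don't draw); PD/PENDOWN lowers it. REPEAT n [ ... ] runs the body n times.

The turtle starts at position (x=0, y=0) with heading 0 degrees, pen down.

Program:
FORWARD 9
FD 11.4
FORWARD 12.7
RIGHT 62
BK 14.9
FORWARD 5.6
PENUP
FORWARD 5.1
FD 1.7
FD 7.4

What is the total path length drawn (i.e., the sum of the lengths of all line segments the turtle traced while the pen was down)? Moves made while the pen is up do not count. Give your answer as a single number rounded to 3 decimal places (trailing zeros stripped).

Executing turtle program step by step:
Start: pos=(0,0), heading=0, pen down
FD 9: (0,0) -> (9,0) [heading=0, draw]
FD 11.4: (9,0) -> (20.4,0) [heading=0, draw]
FD 12.7: (20.4,0) -> (33.1,0) [heading=0, draw]
RT 62: heading 0 -> 298
BK 14.9: (33.1,0) -> (26.105,13.156) [heading=298, draw]
FD 5.6: (26.105,13.156) -> (28.734,8.211) [heading=298, draw]
PU: pen up
FD 5.1: (28.734,8.211) -> (31.128,3.708) [heading=298, move]
FD 1.7: (31.128,3.708) -> (31.926,2.207) [heading=298, move]
FD 7.4: (31.926,2.207) -> (35.4,-4.326) [heading=298, move]
Final: pos=(35.4,-4.326), heading=298, 5 segment(s) drawn

Segment lengths:
  seg 1: (0,0) -> (9,0), length = 9
  seg 2: (9,0) -> (20.4,0), length = 11.4
  seg 3: (20.4,0) -> (33.1,0), length = 12.7
  seg 4: (33.1,0) -> (26.105,13.156), length = 14.9
  seg 5: (26.105,13.156) -> (28.734,8.211), length = 5.6
Total = 53.6

Answer: 53.6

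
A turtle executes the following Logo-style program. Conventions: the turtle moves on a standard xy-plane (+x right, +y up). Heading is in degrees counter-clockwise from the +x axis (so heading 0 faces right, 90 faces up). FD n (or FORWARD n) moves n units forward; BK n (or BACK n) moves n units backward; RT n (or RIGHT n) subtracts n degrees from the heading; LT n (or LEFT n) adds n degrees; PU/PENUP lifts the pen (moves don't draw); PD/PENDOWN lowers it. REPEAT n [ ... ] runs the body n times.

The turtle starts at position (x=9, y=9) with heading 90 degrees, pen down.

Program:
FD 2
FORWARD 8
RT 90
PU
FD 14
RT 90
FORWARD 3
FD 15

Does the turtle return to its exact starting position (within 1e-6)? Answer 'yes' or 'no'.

Answer: no

Derivation:
Executing turtle program step by step:
Start: pos=(9,9), heading=90, pen down
FD 2: (9,9) -> (9,11) [heading=90, draw]
FD 8: (9,11) -> (9,19) [heading=90, draw]
RT 90: heading 90 -> 0
PU: pen up
FD 14: (9,19) -> (23,19) [heading=0, move]
RT 90: heading 0 -> 270
FD 3: (23,19) -> (23,16) [heading=270, move]
FD 15: (23,16) -> (23,1) [heading=270, move]
Final: pos=(23,1), heading=270, 2 segment(s) drawn

Start position: (9, 9)
Final position: (23, 1)
Distance = 16.125; >= 1e-6 -> NOT closed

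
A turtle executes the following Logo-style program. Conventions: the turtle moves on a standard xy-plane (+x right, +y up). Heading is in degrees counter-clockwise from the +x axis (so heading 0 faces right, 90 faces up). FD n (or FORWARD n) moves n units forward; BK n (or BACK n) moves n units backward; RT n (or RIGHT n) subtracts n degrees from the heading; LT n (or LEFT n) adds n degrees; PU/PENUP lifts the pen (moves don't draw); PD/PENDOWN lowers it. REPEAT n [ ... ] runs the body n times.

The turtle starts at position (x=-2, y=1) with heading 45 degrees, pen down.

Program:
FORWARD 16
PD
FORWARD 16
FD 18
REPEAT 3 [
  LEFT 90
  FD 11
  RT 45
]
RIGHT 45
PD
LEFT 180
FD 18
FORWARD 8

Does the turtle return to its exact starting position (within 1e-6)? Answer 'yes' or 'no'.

Answer: no

Derivation:
Executing turtle program step by step:
Start: pos=(-2,1), heading=45, pen down
FD 16: (-2,1) -> (9.314,12.314) [heading=45, draw]
PD: pen down
FD 16: (9.314,12.314) -> (20.627,23.627) [heading=45, draw]
FD 18: (20.627,23.627) -> (33.355,36.355) [heading=45, draw]
REPEAT 3 [
  -- iteration 1/3 --
  LT 90: heading 45 -> 135
  FD 11: (33.355,36.355) -> (25.577,44.134) [heading=135, draw]
  RT 45: heading 135 -> 90
  -- iteration 2/3 --
  LT 90: heading 90 -> 180
  FD 11: (25.577,44.134) -> (14.577,44.134) [heading=180, draw]
  RT 45: heading 180 -> 135
  -- iteration 3/3 --
  LT 90: heading 135 -> 225
  FD 11: (14.577,44.134) -> (6.799,36.355) [heading=225, draw]
  RT 45: heading 225 -> 180
]
RT 45: heading 180 -> 135
PD: pen down
LT 180: heading 135 -> 315
FD 18: (6.799,36.355) -> (19.527,23.627) [heading=315, draw]
FD 8: (19.527,23.627) -> (25.184,17.971) [heading=315, draw]
Final: pos=(25.184,17.971), heading=315, 8 segment(s) drawn

Start position: (-2, 1)
Final position: (25.184, 17.971)
Distance = 32.046; >= 1e-6 -> NOT closed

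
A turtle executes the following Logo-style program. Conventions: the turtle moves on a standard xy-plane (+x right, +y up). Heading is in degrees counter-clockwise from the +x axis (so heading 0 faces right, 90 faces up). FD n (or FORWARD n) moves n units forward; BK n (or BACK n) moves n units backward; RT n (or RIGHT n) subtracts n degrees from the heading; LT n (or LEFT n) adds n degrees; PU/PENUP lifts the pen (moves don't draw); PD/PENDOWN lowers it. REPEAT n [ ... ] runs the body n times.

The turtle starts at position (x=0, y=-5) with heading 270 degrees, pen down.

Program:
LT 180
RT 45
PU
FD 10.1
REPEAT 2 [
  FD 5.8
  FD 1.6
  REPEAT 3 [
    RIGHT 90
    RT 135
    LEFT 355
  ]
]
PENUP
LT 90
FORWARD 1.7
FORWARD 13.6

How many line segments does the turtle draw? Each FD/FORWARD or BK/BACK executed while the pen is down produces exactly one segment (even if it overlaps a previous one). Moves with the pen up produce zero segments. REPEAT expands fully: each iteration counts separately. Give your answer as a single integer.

Answer: 0

Derivation:
Executing turtle program step by step:
Start: pos=(0,-5), heading=270, pen down
LT 180: heading 270 -> 90
RT 45: heading 90 -> 45
PU: pen up
FD 10.1: (0,-5) -> (7.142,2.142) [heading=45, move]
REPEAT 2 [
  -- iteration 1/2 --
  FD 5.8: (7.142,2.142) -> (11.243,6.243) [heading=45, move]
  FD 1.6: (11.243,6.243) -> (12.374,7.374) [heading=45, move]
  REPEAT 3 [
    -- iteration 1/3 --
    RT 90: heading 45 -> 315
    RT 135: heading 315 -> 180
    LT 355: heading 180 -> 175
    -- iteration 2/3 --
    RT 90: heading 175 -> 85
    RT 135: heading 85 -> 310
    LT 355: heading 310 -> 305
    -- iteration 3/3 --
    RT 90: heading 305 -> 215
    RT 135: heading 215 -> 80
    LT 355: heading 80 -> 75
  ]
  -- iteration 2/2 --
  FD 5.8: (12.374,7.374) -> (13.876,12.977) [heading=75, move]
  FD 1.6: (13.876,12.977) -> (14.29,14.522) [heading=75, move]
  REPEAT 3 [
    -- iteration 1/3 --
    RT 90: heading 75 -> 345
    RT 135: heading 345 -> 210
    LT 355: heading 210 -> 205
    -- iteration 2/3 --
    RT 90: heading 205 -> 115
    RT 135: heading 115 -> 340
    LT 355: heading 340 -> 335
    -- iteration 3/3 --
    RT 90: heading 335 -> 245
    RT 135: heading 245 -> 110
    LT 355: heading 110 -> 105
  ]
]
PU: pen up
LT 90: heading 105 -> 195
FD 1.7: (14.29,14.522) -> (12.648,14.082) [heading=195, move]
FD 13.6: (12.648,14.082) -> (-0.489,10.562) [heading=195, move]
Final: pos=(-0.489,10.562), heading=195, 0 segment(s) drawn
Segments drawn: 0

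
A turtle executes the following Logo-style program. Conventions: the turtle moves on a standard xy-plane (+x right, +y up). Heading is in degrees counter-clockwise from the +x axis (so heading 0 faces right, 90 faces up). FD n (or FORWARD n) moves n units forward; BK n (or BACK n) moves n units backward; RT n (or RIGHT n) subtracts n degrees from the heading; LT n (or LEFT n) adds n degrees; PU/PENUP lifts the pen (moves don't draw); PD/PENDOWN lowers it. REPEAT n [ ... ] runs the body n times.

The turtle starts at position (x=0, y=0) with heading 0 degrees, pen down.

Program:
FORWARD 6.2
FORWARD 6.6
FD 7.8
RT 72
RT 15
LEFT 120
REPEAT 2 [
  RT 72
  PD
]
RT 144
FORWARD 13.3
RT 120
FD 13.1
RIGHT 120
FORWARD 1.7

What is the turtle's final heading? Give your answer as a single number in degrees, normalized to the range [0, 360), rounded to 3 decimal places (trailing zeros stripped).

Executing turtle program step by step:
Start: pos=(0,0), heading=0, pen down
FD 6.2: (0,0) -> (6.2,0) [heading=0, draw]
FD 6.6: (6.2,0) -> (12.8,0) [heading=0, draw]
FD 7.8: (12.8,0) -> (20.6,0) [heading=0, draw]
RT 72: heading 0 -> 288
RT 15: heading 288 -> 273
LT 120: heading 273 -> 33
REPEAT 2 [
  -- iteration 1/2 --
  RT 72: heading 33 -> 321
  PD: pen down
  -- iteration 2/2 --
  RT 72: heading 321 -> 249
  PD: pen down
]
RT 144: heading 249 -> 105
FD 13.3: (20.6,0) -> (17.158,12.847) [heading=105, draw]
RT 120: heading 105 -> 345
FD 13.1: (17.158,12.847) -> (29.811,9.456) [heading=345, draw]
RT 120: heading 345 -> 225
FD 1.7: (29.811,9.456) -> (28.609,8.254) [heading=225, draw]
Final: pos=(28.609,8.254), heading=225, 6 segment(s) drawn

Answer: 225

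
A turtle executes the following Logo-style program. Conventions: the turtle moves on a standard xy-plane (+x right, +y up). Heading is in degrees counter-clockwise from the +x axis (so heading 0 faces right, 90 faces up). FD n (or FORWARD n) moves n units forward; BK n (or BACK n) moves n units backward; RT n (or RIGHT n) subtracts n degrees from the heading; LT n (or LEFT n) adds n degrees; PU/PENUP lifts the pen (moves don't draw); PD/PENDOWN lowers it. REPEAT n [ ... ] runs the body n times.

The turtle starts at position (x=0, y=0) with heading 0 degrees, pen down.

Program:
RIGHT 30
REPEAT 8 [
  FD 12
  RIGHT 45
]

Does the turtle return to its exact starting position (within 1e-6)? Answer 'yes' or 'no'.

Executing turtle program step by step:
Start: pos=(0,0), heading=0, pen down
RT 30: heading 0 -> 330
REPEAT 8 [
  -- iteration 1/8 --
  FD 12: (0,0) -> (10.392,-6) [heading=330, draw]
  RT 45: heading 330 -> 285
  -- iteration 2/8 --
  FD 12: (10.392,-6) -> (13.498,-17.591) [heading=285, draw]
  RT 45: heading 285 -> 240
  -- iteration 3/8 --
  FD 12: (13.498,-17.591) -> (7.498,-27.983) [heading=240, draw]
  RT 45: heading 240 -> 195
  -- iteration 4/8 --
  FD 12: (7.498,-27.983) -> (-4.093,-31.089) [heading=195, draw]
  RT 45: heading 195 -> 150
  -- iteration 5/8 --
  FD 12: (-4.093,-31.089) -> (-14.485,-25.089) [heading=150, draw]
  RT 45: heading 150 -> 105
  -- iteration 6/8 --
  FD 12: (-14.485,-25.089) -> (-17.591,-13.498) [heading=105, draw]
  RT 45: heading 105 -> 60
  -- iteration 7/8 --
  FD 12: (-17.591,-13.498) -> (-11.591,-3.106) [heading=60, draw]
  RT 45: heading 60 -> 15
  -- iteration 8/8 --
  FD 12: (-11.591,-3.106) -> (0,0) [heading=15, draw]
  RT 45: heading 15 -> 330
]
Final: pos=(0,0), heading=330, 8 segment(s) drawn

Start position: (0, 0)
Final position: (0, 0)
Distance = 0; < 1e-6 -> CLOSED

Answer: yes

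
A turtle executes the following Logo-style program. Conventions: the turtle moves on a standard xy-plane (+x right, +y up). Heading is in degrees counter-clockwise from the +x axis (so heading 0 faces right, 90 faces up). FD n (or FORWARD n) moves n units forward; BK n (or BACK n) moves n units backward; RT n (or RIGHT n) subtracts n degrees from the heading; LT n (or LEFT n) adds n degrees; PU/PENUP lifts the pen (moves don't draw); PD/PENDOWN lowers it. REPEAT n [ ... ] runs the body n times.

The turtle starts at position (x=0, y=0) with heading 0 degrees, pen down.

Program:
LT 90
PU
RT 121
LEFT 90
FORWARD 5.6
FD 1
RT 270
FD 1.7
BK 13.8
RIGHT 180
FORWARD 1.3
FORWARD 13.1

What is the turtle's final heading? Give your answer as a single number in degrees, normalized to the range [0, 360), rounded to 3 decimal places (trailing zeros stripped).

Answer: 329

Derivation:
Executing turtle program step by step:
Start: pos=(0,0), heading=0, pen down
LT 90: heading 0 -> 90
PU: pen up
RT 121: heading 90 -> 329
LT 90: heading 329 -> 59
FD 5.6: (0,0) -> (2.884,4.8) [heading=59, move]
FD 1: (2.884,4.8) -> (3.399,5.657) [heading=59, move]
RT 270: heading 59 -> 149
FD 1.7: (3.399,5.657) -> (1.942,6.533) [heading=149, move]
BK 13.8: (1.942,6.533) -> (13.771,-0.575) [heading=149, move]
RT 180: heading 149 -> 329
FD 1.3: (13.771,-0.575) -> (14.885,-1.244) [heading=329, move]
FD 13.1: (14.885,-1.244) -> (26.114,-7.991) [heading=329, move]
Final: pos=(26.114,-7.991), heading=329, 0 segment(s) drawn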